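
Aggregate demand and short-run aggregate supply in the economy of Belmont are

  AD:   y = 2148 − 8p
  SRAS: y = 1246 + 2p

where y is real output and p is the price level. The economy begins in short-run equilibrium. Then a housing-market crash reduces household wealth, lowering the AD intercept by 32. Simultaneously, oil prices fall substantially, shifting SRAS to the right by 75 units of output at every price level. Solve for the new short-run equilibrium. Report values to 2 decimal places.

p = 79.50, y = 1480.00

After both shocks: AD is y = 2116 − 8p and SRAS is y = 1321 + 2p.
Setting them equal: 795 = 10p, so p = 79.50.
Substituting into AD, y = 1480.00.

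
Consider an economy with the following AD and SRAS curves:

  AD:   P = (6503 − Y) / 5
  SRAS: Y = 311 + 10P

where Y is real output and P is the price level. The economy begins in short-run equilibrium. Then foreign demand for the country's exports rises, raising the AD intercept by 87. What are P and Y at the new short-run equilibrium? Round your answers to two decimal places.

P = 418.60, Y = 4497.00

This is a positive demand shock: AD shifts right.
New AD: Y = 6590 − 5P.
Set AD = SRAS: 6590 − 5P = 311 + 10P, so 6279 = 15P and P = 418.60.
Substituting into AD, Y = 4497.00.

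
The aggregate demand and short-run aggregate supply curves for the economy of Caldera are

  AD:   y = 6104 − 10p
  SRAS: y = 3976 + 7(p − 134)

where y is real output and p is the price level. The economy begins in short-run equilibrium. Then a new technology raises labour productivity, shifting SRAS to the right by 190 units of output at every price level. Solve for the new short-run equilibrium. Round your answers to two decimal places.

This is a positive supply shock: SRAS shifts right.
New SRAS: y = 3228 + 7p.
Set AD = SRAS: 6104 − 10p = 3228 + 7p, so 2876 = 17p and p = 169.18.
Substituting into AD, y = 4412.24.

p = 169.18, y = 4412.24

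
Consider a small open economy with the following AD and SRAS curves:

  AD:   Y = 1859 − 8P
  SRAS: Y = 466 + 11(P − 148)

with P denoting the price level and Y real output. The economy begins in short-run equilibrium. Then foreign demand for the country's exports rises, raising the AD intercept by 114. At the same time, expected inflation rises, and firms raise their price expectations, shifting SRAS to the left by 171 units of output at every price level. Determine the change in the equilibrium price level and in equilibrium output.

ΔP = +15, ΔY = -6

After both shocks: AD is Y = 1973 − 8P and SRAS is Y = 11P − 1333.
Setting them equal: 3306 = 19P, so P = 174.
Y = 1973 − 8·174 = 581.
Initially P = 159, Y = 587, so ΔP = +15 and ΔY = -6.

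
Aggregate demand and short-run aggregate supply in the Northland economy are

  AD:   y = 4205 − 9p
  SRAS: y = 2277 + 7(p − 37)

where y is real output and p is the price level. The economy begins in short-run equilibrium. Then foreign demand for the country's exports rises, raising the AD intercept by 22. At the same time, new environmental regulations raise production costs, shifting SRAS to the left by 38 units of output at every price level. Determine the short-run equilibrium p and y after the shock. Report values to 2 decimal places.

p = 140.44, y = 2963.06

After both shocks: AD is y = 4227 − 9p and SRAS is y = 1980 + 7p.
Setting them equal: 2247 = 16p, so p = 140.44.
Substituting into AD, y = 2963.06.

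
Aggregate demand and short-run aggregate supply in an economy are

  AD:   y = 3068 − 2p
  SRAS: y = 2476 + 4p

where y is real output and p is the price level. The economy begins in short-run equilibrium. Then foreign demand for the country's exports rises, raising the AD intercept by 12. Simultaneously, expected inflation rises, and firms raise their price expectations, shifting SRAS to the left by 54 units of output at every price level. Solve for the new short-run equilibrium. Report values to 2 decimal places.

After both shocks: AD is y = 3080 − 2p and SRAS is y = 2422 + 4p.
Setting them equal: 658 = 6p, so p = 109.67.
Substituting into AD, y = 2860.67.

p = 109.67, y = 2860.67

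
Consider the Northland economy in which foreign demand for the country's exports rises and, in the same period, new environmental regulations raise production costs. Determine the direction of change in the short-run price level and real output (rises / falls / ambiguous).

The first event is a positive demand shock: AD shifts right, which by itself pushes P up and Y up.
The second is an adverse supply shock: SRAS shifts left, which by itself pushes P up and Y down.
Both shocks push P up, so P rises. The two shocks push Y in opposite directions, so the effect on Y is ambiguous.

Price level: rises; output: ambiguous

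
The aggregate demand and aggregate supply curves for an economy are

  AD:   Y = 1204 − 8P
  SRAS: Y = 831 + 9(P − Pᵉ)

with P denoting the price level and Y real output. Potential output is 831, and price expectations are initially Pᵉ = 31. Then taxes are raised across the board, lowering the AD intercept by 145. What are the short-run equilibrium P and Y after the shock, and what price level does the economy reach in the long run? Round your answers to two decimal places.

Short run: P = 29.82, Y = 820.41. Long run: P = 28.50.

AD shifts left: new AD is Y = 1059 − 8P. With Pᵉ = 31, SRAS is Y = 552 + 9P.
Short run: 1059 − 8P = 552 + 9P gives 507 = 17P, so P = 29.82 and Y = 1059 − 8P = 820.41.
Y = 820.41 is below potential 831; expectations adjust and SRAS shifts right until Y = 831.
Long run: on the new AD curve, 831 = 1059 − 8P gives P = 28.50.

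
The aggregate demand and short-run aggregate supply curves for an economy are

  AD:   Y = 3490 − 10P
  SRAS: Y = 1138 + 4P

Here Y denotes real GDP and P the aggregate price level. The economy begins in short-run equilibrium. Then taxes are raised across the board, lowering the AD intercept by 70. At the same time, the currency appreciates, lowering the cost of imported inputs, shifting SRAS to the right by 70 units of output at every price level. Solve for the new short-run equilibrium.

After both shocks: AD is Y = 3420 − 10P and SRAS is Y = 1208 + 4P.
Setting them equal: 2212 = 14P, so P = 158.
Y = 3420 − 10·158 = 1840.

P = 158, Y = 1840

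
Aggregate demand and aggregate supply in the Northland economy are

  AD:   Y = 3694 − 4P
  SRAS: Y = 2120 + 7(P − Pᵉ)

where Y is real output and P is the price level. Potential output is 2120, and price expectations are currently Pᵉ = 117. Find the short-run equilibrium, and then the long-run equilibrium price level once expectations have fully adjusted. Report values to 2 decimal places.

Short run: P = 217.55, Y = 2823.82. Long run: P = 393.50.

Short run: with Pᵉ = 117, SRAS is Y = 1301 + 7P. Setting AD = SRAS gives 2393 = 11P, so P = 217.55 and Y = 3694 − 4P = 2823.82.
Output 2823.82 is above potential 2120, so over time expected prices rise and SRAS shifts left until Y returns to 2120.
Long run: Y = 2120 on the AD curve gives 2120 = 3694 − 4P, so P = 393.50.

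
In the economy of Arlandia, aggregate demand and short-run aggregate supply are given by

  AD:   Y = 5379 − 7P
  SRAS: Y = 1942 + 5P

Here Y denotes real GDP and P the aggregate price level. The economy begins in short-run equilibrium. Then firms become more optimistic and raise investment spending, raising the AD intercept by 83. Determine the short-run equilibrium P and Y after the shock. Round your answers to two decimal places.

This is a positive demand shock: AD shifts right.
New AD: Y = 5462 − 7P.
Set AD = SRAS: 5462 − 7P = 1942 + 5P, so 3520 = 12P and P = 293.33.
Substituting into AD, Y = 3408.67.

P = 293.33, Y = 3408.67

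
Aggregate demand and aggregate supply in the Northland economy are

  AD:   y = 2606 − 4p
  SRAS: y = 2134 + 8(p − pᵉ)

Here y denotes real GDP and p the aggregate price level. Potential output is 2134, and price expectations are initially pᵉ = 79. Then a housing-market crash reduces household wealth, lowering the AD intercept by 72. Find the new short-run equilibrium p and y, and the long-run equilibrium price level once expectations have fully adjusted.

AD shifts left: new AD is y = 2534 − 4p. With pᵉ = 79, SRAS is y = 1502 + 8p.
Short run: 2534 − 4p = 1502 + 8p gives 1032 = 12p, so p = 86 and y = 2534 − 4·86 = 2190.
y = 2190 is above potential 2134; expectations adjust and SRAS shifts left until y = 2134.
Long run: on the new AD curve, 2134 = 2534 − 4p gives p = 100.

Short run: p = 86, y = 2190. Long run: p = 100.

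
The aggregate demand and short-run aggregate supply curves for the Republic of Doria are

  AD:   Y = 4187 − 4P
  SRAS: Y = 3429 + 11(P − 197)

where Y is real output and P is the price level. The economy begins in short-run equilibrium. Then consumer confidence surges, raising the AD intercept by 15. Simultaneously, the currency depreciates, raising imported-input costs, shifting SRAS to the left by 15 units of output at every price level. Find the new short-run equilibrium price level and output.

After both shocks: AD is Y = 4202 − 4P and SRAS is Y = 1247 + 11P.
Setting them equal: 2955 = 15P, so P = 197.
Y = 4202 − 4·197 = 3414.

P = 197, Y = 3414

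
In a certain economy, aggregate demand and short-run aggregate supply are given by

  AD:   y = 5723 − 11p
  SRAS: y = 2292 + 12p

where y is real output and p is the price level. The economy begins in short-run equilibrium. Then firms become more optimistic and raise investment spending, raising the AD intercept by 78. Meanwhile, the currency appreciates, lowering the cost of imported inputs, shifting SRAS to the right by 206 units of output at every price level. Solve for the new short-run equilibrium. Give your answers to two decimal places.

p = 143.61, y = 4221.30

After both shocks: AD is y = 5801 − 11p and SRAS is y = 2498 + 12p.
Setting them equal: 3303 = 23p, so p = 143.61.
Substituting into AD, y = 4221.30.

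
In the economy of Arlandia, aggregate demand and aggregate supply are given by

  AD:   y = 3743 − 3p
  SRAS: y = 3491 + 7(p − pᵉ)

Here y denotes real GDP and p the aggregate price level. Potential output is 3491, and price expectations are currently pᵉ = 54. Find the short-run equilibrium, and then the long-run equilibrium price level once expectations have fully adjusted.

Short run: p = 63, y = 3554. Long run: p = 84.

Short run: with pᵉ = 54, SRAS is y = 3113 + 7p. Setting AD = SRAS gives 630 = 10p, so p = 63 and y = 3743 − 3·63 = 3554.
Output 3554 is above potential 3491, so over time expected prices rise and SRAS shifts left until y returns to 3491.
Long run: y = 3491 on the AD curve gives 3491 = 3743 − 3p, so p = 84.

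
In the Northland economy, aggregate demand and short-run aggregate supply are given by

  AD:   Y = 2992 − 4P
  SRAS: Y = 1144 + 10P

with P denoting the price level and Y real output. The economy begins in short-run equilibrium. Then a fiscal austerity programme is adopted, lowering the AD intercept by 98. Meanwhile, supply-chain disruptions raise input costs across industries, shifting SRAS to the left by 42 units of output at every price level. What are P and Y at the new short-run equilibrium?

P = 128, Y = 2382

After both shocks: AD is Y = 2894 − 4P and SRAS is Y = 1102 + 10P.
Setting them equal: 1792 = 14P, so P = 128.
Y = 2894 − 4·128 = 2382.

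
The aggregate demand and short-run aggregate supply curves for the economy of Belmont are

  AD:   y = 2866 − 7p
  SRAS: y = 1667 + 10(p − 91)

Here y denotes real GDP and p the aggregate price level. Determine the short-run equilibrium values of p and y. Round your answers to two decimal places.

Write SRAS as y = 1667 + 10p − 910 = 757 + 10p.
Set AD = SRAS: 2866 − 7p = 757 + 10p, so 2109 = 17p and p = 124.06.
Substituting into AD, y = 2866 − 7p = 1997.59.

p = 124.06, y = 1997.59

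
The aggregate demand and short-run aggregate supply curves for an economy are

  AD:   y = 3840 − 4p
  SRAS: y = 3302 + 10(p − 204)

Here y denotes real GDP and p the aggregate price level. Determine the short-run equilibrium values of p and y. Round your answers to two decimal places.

Write SRAS as y = 3302 + 10p − 2040 = 1262 + 10p.
Set AD = SRAS: 3840 − 4p = 1262 + 10p, so 2578 = 14p and p = 184.14.
Substituting into AD, y = 3840 − 4p = 3103.43.

p = 184.14, y = 3103.43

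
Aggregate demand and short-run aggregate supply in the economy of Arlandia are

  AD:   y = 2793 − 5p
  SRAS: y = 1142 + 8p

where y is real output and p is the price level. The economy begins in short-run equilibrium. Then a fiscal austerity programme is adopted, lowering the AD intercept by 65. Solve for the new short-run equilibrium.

p = 122, y = 2118

This is a negative demand shock: AD shifts left.
New AD: y = 2728 − 5p.
Set AD = SRAS: 2728 − 5p = 1142 + 8p, so 1586 = 13p and p = 122.
y = 2728 − 5·122 = 2118.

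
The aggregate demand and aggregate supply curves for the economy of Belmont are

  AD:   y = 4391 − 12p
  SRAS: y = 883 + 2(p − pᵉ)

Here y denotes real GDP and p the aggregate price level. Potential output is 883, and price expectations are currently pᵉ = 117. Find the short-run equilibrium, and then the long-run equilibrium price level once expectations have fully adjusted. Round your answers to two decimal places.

Short run: p = 267.29, y = 1183.57. Long run: p = 292.33.

Short run: with pᵉ = 117, SRAS is y = 649 + 2p. Setting AD = SRAS gives 3742 = 14p, so p = 267.29 and y = 4391 − 12p = 1183.57.
Output 1183.57 is above potential 883, so over time expected prices rise and SRAS shifts left until y returns to 883.
Long run: y = 883 on the AD curve gives 883 = 4391 − 12p, so p = 292.33.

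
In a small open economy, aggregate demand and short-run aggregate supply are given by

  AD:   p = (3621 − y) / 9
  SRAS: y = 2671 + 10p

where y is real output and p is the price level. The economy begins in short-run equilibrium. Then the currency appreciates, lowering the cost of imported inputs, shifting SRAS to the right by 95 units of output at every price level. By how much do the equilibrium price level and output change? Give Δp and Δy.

This is a positive supply shock: SRAS shifts right.
New SRAS: y = 2766 + 10p.
Set AD = SRAS: 3621 − 9p = 2766 + 10p, so 855 = 19p and p = 45.
y = 3621 − 9·45 = 3216.
Initially p = 50, y = 3171, so Δp = -5 and Δy = +45.

Δp = -5, Δy = +45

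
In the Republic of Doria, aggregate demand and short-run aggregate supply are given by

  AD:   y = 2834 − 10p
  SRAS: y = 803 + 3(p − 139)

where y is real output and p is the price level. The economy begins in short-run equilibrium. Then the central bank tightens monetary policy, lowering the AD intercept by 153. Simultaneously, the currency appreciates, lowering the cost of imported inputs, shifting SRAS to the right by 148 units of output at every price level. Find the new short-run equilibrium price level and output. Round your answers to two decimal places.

p = 165.15, y = 1029.46

After both shocks: AD is y = 2681 − 10p and SRAS is y = 534 + 3p.
Setting them equal: 2147 = 13p, so p = 165.15.
Substituting into AD, y = 1029.46.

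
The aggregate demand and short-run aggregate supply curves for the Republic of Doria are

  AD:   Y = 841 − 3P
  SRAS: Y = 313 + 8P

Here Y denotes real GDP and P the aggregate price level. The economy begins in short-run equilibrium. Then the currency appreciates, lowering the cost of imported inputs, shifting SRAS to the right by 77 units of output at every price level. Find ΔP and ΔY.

ΔP = -7, ΔY = +21

This is a positive supply shock: SRAS shifts right.
New SRAS: Y = 390 + 8P.
Set AD = SRAS: 841 − 3P = 390 + 8P, so 451 = 11P and P = 41.
Y = 841 − 3·41 = 718.
Initially P = 48, Y = 697, so ΔP = -7 and ΔY = +21.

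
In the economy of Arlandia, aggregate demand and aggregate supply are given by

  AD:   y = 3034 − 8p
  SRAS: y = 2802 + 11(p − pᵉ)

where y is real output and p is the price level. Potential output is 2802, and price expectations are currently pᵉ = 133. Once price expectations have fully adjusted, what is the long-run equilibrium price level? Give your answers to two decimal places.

Long-run p = 29.00

Short run: with pᵉ = 133, SRAS is y = 1339 + 11p. Setting AD = SRAS gives 1695 = 19p, so p = 89.21 and y = 3034 − 8p = 2320.32.
Output 2320.32 is below potential 2802, so over time expected prices fall and SRAS shifts right until y returns to 2802.
Long run: y = 2802 on the AD curve gives 2802 = 3034 − 8p, so p = 29.00.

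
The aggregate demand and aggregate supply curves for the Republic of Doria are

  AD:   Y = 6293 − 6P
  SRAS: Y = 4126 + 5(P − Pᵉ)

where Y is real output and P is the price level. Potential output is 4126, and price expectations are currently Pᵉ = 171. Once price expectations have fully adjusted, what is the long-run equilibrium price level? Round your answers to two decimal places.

Short run: with Pᵉ = 171, SRAS is Y = 3271 + 5P. Setting AD = SRAS gives 3022 = 11P, so P = 274.73 and Y = 6293 − 6P = 4644.64.
Output 4644.64 is above potential 4126, so over time expected prices rise and SRAS shifts left until Y returns to 4126.
Long run: Y = 4126 on the AD curve gives 4126 = 6293 − 6P, so P = 361.17.

Long-run P = 361.17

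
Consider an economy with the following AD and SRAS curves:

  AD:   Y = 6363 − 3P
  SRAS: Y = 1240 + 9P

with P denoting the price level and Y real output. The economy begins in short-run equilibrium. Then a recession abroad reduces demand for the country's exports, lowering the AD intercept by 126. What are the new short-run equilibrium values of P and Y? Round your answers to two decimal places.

P = 416.42, Y = 4987.75

This is a negative demand shock: AD shifts left.
New AD: Y = 6237 − 3P.
Set AD = SRAS: 6237 − 3P = 1240 + 9P, so 4997 = 12P and P = 416.42.
Substituting into AD, Y = 4987.75.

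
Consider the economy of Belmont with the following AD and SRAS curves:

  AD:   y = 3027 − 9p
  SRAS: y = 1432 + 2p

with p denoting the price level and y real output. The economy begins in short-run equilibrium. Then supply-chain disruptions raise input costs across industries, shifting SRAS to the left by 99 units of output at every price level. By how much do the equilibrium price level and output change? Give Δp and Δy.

Δp = +9, Δy = -81

This is a negative supply shock: SRAS shifts left.
New SRAS: y = 1333 + 2p.
Set AD = SRAS: 3027 − 9p = 1333 + 2p, so 1694 = 11p and p = 154.
y = 3027 − 9·154 = 1641.
Initially p = 145, y = 1722, so Δp = +9 and Δy = -81.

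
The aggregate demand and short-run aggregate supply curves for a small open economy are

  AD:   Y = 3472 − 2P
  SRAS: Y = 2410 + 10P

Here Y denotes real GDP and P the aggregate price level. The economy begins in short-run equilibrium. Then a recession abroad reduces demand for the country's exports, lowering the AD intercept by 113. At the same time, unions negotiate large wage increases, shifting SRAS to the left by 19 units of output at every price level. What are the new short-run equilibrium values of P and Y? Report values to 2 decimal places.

P = 80.67, Y = 3197.67

After both shocks: AD is Y = 3359 − 2P and SRAS is Y = 2391 + 10P.
Setting them equal: 968 = 12P, so P = 80.67.
Substituting into AD, Y = 3197.67.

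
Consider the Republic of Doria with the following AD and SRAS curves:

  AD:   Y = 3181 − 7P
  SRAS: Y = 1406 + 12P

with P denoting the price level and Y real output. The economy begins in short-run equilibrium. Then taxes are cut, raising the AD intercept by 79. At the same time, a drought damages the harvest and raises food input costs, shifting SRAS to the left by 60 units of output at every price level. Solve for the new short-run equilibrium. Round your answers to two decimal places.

After both shocks: AD is Y = 3260 − 7P and SRAS is Y = 1346 + 12P.
Setting them equal: 1914 = 19P, so P = 100.74.
Substituting into AD, Y = 2554.84.

P = 100.74, Y = 2554.84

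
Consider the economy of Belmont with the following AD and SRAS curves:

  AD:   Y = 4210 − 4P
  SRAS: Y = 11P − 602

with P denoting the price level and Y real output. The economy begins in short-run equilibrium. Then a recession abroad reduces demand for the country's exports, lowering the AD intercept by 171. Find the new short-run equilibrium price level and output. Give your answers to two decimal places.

P = 309.40, Y = 2801.40

This is a negative demand shock: AD shifts left.
New AD: Y = 4039 − 4P.
Set AD = SRAS: 4039 − 4P = 11P − 602, so 4641 = 15P and P = 309.40.
Substituting into AD, Y = 2801.40.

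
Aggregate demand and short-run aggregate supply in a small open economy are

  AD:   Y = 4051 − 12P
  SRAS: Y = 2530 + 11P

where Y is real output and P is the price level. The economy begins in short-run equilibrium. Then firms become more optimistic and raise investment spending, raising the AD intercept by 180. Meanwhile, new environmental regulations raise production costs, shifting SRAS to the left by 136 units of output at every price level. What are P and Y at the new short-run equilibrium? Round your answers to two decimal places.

After both shocks: AD is Y = 4231 − 12P and SRAS is Y = 2394 + 11P.
Setting them equal: 1837 = 23P, so P = 79.87.
Substituting into AD, Y = 3272.57.

P = 79.87, Y = 3272.57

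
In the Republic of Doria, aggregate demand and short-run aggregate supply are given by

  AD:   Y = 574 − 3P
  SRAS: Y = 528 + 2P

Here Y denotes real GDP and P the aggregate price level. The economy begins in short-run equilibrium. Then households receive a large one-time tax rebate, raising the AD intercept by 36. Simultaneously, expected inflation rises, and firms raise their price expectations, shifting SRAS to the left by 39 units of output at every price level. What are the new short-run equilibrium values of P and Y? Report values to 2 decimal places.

P = 24.20, Y = 537.40

After both shocks: AD is Y = 610 − 3P and SRAS is Y = 489 + 2P.
Setting them equal: 121 = 5P, so P = 24.20.
Substituting into AD, Y = 537.40.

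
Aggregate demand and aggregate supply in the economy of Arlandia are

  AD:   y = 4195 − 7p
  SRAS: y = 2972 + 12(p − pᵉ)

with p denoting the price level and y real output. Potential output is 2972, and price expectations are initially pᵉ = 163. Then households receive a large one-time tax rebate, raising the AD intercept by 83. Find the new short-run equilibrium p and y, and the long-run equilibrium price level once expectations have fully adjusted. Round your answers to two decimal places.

AD shifts right: new AD is y = 4278 − 7p. With pᵉ = 163, SRAS is y = 1016 + 12p.
Short run: 4278 − 7p = 1016 + 12p gives 3262 = 19p, so p = 171.68 and y = 4278 − 7p = 3076.21.
y = 3076.21 is above potential 2972; expectations adjust and SRAS shifts left until y = 2972.
Long run: on the new AD curve, 2972 = 4278 − 7p gives p = 186.57.

Short run: p = 171.68, y = 3076.21. Long run: p = 186.57.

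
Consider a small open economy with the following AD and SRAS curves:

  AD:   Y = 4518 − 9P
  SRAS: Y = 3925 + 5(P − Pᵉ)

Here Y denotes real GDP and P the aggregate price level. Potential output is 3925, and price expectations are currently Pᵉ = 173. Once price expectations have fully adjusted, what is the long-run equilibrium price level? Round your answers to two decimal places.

Short run: with Pᵉ = 173, SRAS is Y = 3060 + 5P. Setting AD = SRAS gives 1458 = 14P, so P = 104.14 and Y = 4518 − 9P = 3580.71.
Output 3580.71 is below potential 3925, so over time expected prices fall and SRAS shifts right until Y returns to 3925.
Long run: Y = 3925 on the AD curve gives 3925 = 4518 − 9P, so P = 65.89.

Long-run P = 65.89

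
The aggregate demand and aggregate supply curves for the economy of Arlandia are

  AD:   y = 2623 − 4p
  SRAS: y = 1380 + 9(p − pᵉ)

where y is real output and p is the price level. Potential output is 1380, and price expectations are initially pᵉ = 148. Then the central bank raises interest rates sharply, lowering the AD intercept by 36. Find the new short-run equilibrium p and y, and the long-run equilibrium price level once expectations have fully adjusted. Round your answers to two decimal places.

Short run: p = 195.31, y = 1805.77. Long run: p = 301.75.

AD shifts left: new AD is y = 2587 − 4p. With pᵉ = 148, SRAS is y = 48 + 9p.
Short run: 2587 − 4p = 48 + 9p gives 2539 = 13p, so p = 195.31 and y = 2587 − 4p = 1805.77.
y = 1805.77 is above potential 1380; expectations adjust and SRAS shifts left until y = 1380.
Long run: on the new AD curve, 1380 = 2587 − 4p gives p = 301.75.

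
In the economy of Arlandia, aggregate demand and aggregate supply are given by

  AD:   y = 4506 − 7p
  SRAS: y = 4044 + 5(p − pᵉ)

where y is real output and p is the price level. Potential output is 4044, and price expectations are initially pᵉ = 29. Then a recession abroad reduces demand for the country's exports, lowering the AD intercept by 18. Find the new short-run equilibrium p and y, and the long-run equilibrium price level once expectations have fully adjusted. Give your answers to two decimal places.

Short run: p = 49.08, y = 4144.42. Long run: p = 63.43.

AD shifts left: new AD is y = 4488 − 7p. With pᵉ = 29, SRAS is y = 3899 + 5p.
Short run: 4488 − 7p = 3899 + 5p gives 589 = 12p, so p = 49.08 and y = 4488 − 7p = 4144.42.
y = 4144.42 is above potential 4044; expectations adjust and SRAS shifts left until y = 4044.
Long run: on the new AD curve, 4044 = 4488 − 7p gives p = 63.43.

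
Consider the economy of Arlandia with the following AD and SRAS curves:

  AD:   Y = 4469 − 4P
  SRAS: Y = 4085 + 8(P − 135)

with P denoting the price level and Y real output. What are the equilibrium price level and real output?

P = 122, Y = 3981

Write SRAS as Y = 4085 + 8P − 1080 = 3005 + 8P.
Set AD = SRAS: 4469 − 4P = 3005 + 8P, so 1464 = 12P and P = 122.
Then Y = 4469 − 4·122 = 3981.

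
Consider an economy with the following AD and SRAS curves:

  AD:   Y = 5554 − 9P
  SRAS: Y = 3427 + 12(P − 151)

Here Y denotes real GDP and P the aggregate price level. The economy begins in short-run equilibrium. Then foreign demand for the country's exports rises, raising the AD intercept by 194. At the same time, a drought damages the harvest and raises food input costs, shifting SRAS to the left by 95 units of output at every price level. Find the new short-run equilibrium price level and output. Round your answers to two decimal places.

After both shocks: AD is Y = 5748 − 9P and SRAS is Y = 1520 + 12P.
Setting them equal: 4228 = 21P, so P = 201.33.
Substituting into AD, Y = 3936.00.

P = 201.33, Y = 3936.00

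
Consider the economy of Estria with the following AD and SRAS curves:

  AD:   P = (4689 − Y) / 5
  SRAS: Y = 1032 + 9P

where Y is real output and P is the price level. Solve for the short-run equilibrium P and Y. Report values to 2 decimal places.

P = 261.21, Y = 3382.93

Rearrange AD to Y = 4689 − 5P.
Set AD = SRAS: 4689 − 5P = 1032 + 9P, so 3657 = 14P and P = 261.21.
Substituting into AD, Y = 4689 − 5P = 3382.93.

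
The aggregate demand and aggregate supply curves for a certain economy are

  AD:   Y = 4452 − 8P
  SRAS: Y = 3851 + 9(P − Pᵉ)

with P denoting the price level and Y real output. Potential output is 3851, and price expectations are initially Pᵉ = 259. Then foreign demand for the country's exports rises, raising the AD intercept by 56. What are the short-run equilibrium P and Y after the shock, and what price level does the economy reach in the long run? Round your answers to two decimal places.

AD shifts right: new AD is Y = 4508 − 8P. With Pᵉ = 259, SRAS is Y = 1520 + 9P.
Short run: 4508 − 8P = 1520 + 9P gives 2988 = 17P, so P = 175.76 and Y = 4508 − 8P = 3101.88.
Y = 3101.88 is below potential 3851; expectations adjust and SRAS shifts right until Y = 3851.
Long run: on the new AD curve, 3851 = 4508 − 8P gives P = 82.13.

Short run: P = 175.76, Y = 3101.88. Long run: P = 82.13.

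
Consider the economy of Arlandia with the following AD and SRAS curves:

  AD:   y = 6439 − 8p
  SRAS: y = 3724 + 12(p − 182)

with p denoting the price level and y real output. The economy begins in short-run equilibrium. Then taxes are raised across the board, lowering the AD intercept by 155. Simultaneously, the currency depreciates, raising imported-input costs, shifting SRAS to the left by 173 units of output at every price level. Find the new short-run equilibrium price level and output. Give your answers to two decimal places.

p = 245.85, y = 4317.20

After both shocks: AD is y = 6284 − 8p and SRAS is y = 1367 + 12p.
Setting them equal: 4917 = 20p, so p = 245.85.
Substituting into AD, y = 4317.20.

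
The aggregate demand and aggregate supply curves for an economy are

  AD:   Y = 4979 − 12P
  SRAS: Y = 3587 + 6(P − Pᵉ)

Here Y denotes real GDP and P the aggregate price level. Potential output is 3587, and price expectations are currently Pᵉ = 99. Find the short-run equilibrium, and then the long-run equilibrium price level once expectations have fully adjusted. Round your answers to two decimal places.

Short run: P = 110.33, Y = 3655.00. Long run: P = 116.00.

Short run: with Pᵉ = 99, SRAS is Y = 2993 + 6P. Setting AD = SRAS gives 1986 = 18P, so P = 110.33 and Y = 4979 − 12P = 3655.00.
Output 3655.00 is above potential 3587, so over time expected prices rise and SRAS shifts left until Y returns to 3587.
Long run: Y = 3587 on the AD curve gives 3587 = 4979 − 12P, so P = 116.00.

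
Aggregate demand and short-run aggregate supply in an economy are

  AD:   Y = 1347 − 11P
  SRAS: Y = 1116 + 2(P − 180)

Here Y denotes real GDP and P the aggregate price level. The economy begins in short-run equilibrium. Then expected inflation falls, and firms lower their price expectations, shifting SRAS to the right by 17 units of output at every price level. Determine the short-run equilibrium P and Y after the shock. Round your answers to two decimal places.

This is a positive supply shock: SRAS shifts right.
New SRAS: Y = 773 + 2P.
Set AD = SRAS: 1347 − 11P = 773 + 2P, so 574 = 13P and P = 44.15.
Substituting into AD, Y = 861.31.

P = 44.15, Y = 861.31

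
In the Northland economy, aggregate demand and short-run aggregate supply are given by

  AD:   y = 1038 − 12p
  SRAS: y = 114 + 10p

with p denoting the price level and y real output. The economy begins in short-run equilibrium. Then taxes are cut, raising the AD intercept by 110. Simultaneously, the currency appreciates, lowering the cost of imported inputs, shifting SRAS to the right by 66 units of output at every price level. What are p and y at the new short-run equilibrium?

After both shocks: AD is y = 1148 − 12p and SRAS is y = 180 + 10p.
Setting them equal: 968 = 22p, so p = 44.
y = 1148 − 12·44 = 620.

p = 44, y = 620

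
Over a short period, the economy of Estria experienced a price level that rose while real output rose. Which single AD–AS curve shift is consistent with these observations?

P rose and Y rose. An AD shift moves P and Y in the same direction; an SRAS shift moves them in opposite directions.
Here P and Y moved in the same direction, so the AD curve shifted.
Since Y rose, AD shifted right.

AD shifted right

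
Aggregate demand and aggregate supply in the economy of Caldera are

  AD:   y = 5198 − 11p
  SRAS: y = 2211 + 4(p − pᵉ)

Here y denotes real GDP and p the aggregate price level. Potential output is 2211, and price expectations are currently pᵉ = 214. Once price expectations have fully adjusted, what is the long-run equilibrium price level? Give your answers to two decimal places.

Short run: with pᵉ = 214, SRAS is y = 1355 + 4p. Setting AD = SRAS gives 3843 = 15p, so p = 256.20 and y = 5198 − 11p = 2379.80.
Output 2379.80 is above potential 2211, so over time expected prices rise and SRAS shifts left until y returns to 2211.
Long run: y = 2211 on the AD curve gives 2211 = 5198 − 11p, so p = 271.55.

Long-run p = 271.55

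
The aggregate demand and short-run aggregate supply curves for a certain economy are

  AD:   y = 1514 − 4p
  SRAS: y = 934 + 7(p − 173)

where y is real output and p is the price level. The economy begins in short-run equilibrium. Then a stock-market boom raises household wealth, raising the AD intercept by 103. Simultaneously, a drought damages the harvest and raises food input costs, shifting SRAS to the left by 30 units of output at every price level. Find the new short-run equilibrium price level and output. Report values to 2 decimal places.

After both shocks: AD is y = 1617 − 4p and SRAS is y = 7p − 307.
Setting them equal: 1924 = 11p, so p = 174.91.
Substituting into AD, y = 917.36.

p = 174.91, y = 917.36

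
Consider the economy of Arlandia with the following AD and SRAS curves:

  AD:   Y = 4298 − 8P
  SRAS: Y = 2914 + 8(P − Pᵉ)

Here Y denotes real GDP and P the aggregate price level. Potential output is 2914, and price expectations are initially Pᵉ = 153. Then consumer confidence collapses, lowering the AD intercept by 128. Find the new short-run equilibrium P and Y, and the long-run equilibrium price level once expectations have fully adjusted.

Short run: P = 155, Y = 2930. Long run: P = 157.

AD shifts left: new AD is Y = 4170 − 8P. With Pᵉ = 153, SRAS is Y = 1690 + 8P.
Short run: 4170 − 8P = 1690 + 8P gives 2480 = 16P, so P = 155 and Y = 4170 − 8·155 = 2930.
Y = 2930 is above potential 2914; expectations adjust and SRAS shifts left until Y = 2914.
Long run: on the new AD curve, 2914 = 4170 − 8P gives P = 157.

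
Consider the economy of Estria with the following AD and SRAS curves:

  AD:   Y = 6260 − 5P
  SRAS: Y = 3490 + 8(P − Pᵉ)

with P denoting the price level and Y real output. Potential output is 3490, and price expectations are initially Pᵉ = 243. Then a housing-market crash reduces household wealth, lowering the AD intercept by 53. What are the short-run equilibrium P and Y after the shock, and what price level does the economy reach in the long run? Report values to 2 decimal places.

AD shifts left: new AD is Y = 6207 − 5P. With Pᵉ = 243, SRAS is Y = 1546 + 8P.
Short run: 6207 − 5P = 1546 + 8P gives 4661 = 13P, so P = 358.54 and Y = 6207 − 5P = 4414.31.
Y = 4414.31 is above potential 3490; expectations adjust and SRAS shifts left until Y = 3490.
Long run: on the new AD curve, 3490 = 6207 − 5P gives P = 543.40.

Short run: P = 358.54, Y = 4414.31. Long run: P = 543.40.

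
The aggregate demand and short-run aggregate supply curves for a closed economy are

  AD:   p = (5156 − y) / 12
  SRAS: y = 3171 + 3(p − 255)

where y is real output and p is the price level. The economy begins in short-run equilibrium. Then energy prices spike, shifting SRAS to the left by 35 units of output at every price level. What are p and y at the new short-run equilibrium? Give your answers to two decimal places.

p = 185.67, y = 2928.00

This is a negative supply shock: SRAS shifts left.
New SRAS: y = 2371 + 3p.
Set AD = SRAS: 5156 − 12p = 2371 + 3p, so 2785 = 15p and p = 185.67.
Substituting into AD, y = 2928.00.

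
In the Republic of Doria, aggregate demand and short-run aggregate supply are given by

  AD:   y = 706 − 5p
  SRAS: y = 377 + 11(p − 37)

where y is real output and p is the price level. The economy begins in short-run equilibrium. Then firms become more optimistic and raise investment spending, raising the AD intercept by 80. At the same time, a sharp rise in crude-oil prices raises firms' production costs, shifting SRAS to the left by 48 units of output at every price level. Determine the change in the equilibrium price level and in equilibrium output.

After both shocks: AD is y = 786 − 5p and SRAS is y = 11p − 78.
Setting them equal: 864 = 16p, so p = 54.
y = 786 − 5·54 = 516.
Initially p = 46, y = 476, so Δp = +8 and Δy = +40.

Δp = +8, Δy = +40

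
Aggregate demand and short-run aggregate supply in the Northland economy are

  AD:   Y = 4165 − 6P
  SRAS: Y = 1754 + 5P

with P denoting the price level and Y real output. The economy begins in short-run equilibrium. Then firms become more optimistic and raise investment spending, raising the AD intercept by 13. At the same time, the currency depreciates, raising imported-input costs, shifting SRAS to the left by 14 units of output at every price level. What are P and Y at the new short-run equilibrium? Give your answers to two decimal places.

P = 221.64, Y = 2848.18

After both shocks: AD is Y = 4178 − 6P and SRAS is Y = 1740 + 5P.
Setting them equal: 2438 = 11P, so P = 221.64.
Substituting into AD, Y = 2848.18.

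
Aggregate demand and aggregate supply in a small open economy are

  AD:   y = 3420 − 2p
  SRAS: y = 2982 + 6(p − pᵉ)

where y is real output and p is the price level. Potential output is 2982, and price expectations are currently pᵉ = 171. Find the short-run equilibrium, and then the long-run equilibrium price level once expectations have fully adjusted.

Short run: p = 183, y = 3054. Long run: p = 219.

Short run: with pᵉ = 171, SRAS is y = 1956 + 6p. Setting AD = SRAS gives 1464 = 8p, so p = 183 and y = 3420 − 2·183 = 3054.
Output 3054 is above potential 2982, so over time expected prices rise and SRAS shifts left until y returns to 2982.
Long run: y = 2982 on the AD curve gives 2982 = 3420 − 2p, so p = 219.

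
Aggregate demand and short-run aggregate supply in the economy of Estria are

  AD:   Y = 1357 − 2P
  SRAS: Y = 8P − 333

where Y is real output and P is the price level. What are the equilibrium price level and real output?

P = 169, Y = 1019

Set AD = SRAS: 1357 − 2P = 8P − 333, so 1690 = 10P and P = 169.
Then Y = 1357 − 2·169 = 1019.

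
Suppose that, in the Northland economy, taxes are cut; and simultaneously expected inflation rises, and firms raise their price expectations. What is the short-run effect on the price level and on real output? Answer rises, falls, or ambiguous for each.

Price level: rises; output: ambiguous

The first event is a positive demand shock: AD shifts right, which by itself pushes P up and Y up.
The second is an adverse supply shock: SRAS shifts left, which by itself pushes P up and Y down.
Both shocks push P up, so P rises. The two shocks push Y in opposite directions, so the effect on Y is ambiguous.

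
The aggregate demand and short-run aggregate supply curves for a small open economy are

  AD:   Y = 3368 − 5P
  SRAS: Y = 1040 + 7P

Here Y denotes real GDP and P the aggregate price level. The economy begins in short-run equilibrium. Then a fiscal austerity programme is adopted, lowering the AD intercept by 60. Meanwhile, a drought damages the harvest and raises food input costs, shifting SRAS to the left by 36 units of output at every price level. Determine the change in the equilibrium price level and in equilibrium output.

After both shocks: AD is Y = 3308 − 5P and SRAS is Y = 1004 + 7P.
Setting them equal: 2304 = 12P, so P = 192.
Y = 3308 − 5·192 = 2348.
Initially P = 194, Y = 2398, so ΔP = -2 and ΔY = -50.

ΔP = -2, ΔY = -50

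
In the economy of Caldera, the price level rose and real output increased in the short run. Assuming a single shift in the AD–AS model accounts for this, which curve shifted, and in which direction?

P rose and Y rose. An AD shift moves P and Y in the same direction; an SRAS shift moves them in opposite directions.
Here P and Y moved in the same direction, so the AD curve shifted.
Since Y rose, AD shifted right.

AD shifted right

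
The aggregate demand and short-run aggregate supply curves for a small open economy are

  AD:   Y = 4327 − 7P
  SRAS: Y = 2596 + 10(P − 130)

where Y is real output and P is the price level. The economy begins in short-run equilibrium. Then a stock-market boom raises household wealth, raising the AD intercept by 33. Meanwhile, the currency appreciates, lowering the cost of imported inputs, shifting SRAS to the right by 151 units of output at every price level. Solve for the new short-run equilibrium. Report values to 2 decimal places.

After both shocks: AD is Y = 4360 − 7P and SRAS is Y = 1447 + 10P.
Setting them equal: 2913 = 17P, so P = 171.35.
Substituting into AD, Y = 3160.53.

P = 171.35, Y = 3160.53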